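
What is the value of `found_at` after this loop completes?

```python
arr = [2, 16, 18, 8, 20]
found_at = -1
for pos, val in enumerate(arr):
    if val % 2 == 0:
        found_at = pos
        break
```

Let's trace through this code step by step.

Initialize: arr = [2, 16, 18, 8, 20]
Initialize: found_at = -1
Entering loop: for pos, val in enumerate(arr):
After iteration 1: pos = 0, val = 2, found_at = 0
Loop ends.

Final answer: 0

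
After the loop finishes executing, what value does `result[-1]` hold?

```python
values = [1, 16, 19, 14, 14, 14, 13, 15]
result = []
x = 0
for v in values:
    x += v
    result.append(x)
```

Let's trace through this code step by step.

Initialize: values = [1, 16, 19, 14, 14, 14, 13, 15]
Initialize: result = []
Initialize: x = 0
Entering loop: for v in values:
After iteration 1: v = 1, result = [1], x = 1
After iteration 2: v = 16, result = [1, 17], x = 17
After iteration 3: v = 19, result = [1, 17, 36], x = 36
After iteration 4: v = 14, result = [1, 17, 36, 50], x = 50
After iteration 5: v = 14, result = [1, 17, 36, 50, 64], x = 64
After iteration 6: v = 14, result = [1, 17, 36, 50, 64, 78], x = 78
After iteration 7: v = 13, result = [1, 17, 36, 50, 64, 78, 91], x = 91
After iteration 8: v = 15, result = [1, 17, 36, 50, 64, 78, 91, 106], x = 106
Loop ends.
result[-1] = 106

Final answer: 106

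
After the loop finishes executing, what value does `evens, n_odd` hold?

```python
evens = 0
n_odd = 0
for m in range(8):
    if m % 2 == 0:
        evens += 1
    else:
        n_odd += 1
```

Let's trace through this code step by step.

Initialize: evens = 0
Initialize: n_odd = 0
Entering loop: for m in range(8):
After iteration 1: m = 0, evens = 1, n_odd = 0
After iteration 2: m = 1, evens = 1, n_odd = 1
After iteration 3: m = 2, evens = 2, n_odd = 1
After iteration 4: m = 3, evens = 2, n_odd = 2
After iteration 5: m = 4, evens = 3, n_odd = 2
After iteration 6: m = 5, evens = 3, n_odd = 3
After iteration 7: m = 6, evens = 4, n_odd = 3
After iteration 8: m = 7, evens = 4, n_odd = 4
Loop ends.

Final answer: 4, 4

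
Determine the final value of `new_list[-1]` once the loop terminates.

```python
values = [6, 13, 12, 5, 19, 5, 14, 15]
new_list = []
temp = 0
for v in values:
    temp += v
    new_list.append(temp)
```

Let's trace through this code step by step.

Initialize: values = [6, 13, 12, 5, 19, 5, 14, 15]
Initialize: new_list = []
Initialize: temp = 0
Entering loop: for v in values:
After iteration 1: v = 6, new_list = [6], temp = 6
After iteration 2: v = 13, new_list = [6, 19], temp = 19
After iteration 3: v = 12, new_list = [6, 19, 31], temp = 31
After iteration 4: v = 5, new_list = [6, 19, 31, 36], temp = 36
After iteration 5: v = 19, new_list = [6, 19, 31, 36, 55], temp = 55
After iteration 6: v = 5, new_list = [6, 19, 31, 36, 55, 60], temp = 60
After iteration 7: v = 14, new_list = [6, 19, 31, 36, 55, 60, 74], temp = 74
After iteration 8: v = 15, new_list = [6, 19, 31, 36, 55, 60, 74, 89], temp = 89
Loop ends.
new_list[-1] = 89

Final answer: 89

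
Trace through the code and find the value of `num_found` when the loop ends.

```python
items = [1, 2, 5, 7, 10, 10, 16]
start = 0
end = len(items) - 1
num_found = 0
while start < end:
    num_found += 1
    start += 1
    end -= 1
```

Let's trace through this code step by step.

Initialize: items = [1, 2, 5, 7, 10, 10, 16]
Initialize: start = 0
Initialize: end = 6
Initialize: num_found = 0
Entering loop: while start < end:
After iteration 1: start = 1, end = 5, num_found = 1
After iteration 2: start = 2, end = 4, num_found = 2
After iteration 3: start = 3, end = 3, num_found = 3
Loop ends.

Final answer: 3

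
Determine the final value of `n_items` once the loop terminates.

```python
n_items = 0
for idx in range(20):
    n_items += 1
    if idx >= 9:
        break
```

Let's trace through this code step by step.

Initialize: n_items = 0
Entering loop: for idx in range(20):
After iteration 1: idx = 0, n_items = 1
After iteration 2: idx = 1, n_items = 2
After iteration 3: idx = 2, n_items = 3
After iteration 4: idx = 3, n_items = 4
After iteration 5: idx = 4, n_items = 5
After iteration 6: idx = 5, n_items = 6
After iteration 7: idx = 6, n_items = 7
After iteration 8: idx = 7, n_items = 8
After iteration 9: idx = 8, n_items = 9
After iteration 10: idx = 9, n_items = 10
Loop ends.

Final answer: 10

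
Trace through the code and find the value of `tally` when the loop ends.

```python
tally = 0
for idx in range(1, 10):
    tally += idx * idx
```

Let's trace through this code step by step.

Initialize: tally = 0
Entering loop: for idx in range(1, 10):
After iteration 1: idx = 1, tally = 1
After iteration 2: idx = 2, tally = 5
After iteration 3: idx = 3, tally = 14
After iteration 4: idx = 4, tally = 30
After iteration 5: idx = 5, tally = 55
After iteration 6: idx = 6, tally = 91
After iteration 7: idx = 7, tally = 140
After iteration 8: idx = 8, tally = 204
After iteration 9: idx = 9, tally = 285
Loop ends.

Final answer: 285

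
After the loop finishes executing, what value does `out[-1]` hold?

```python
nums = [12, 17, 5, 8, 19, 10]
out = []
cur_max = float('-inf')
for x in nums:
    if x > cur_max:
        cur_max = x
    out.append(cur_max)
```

Let's trace through this code step by step.

Initialize: nums = [12, 17, 5, 8, 19, 10]
Initialize: out = []
Initialize: cur_max = -inf
Entering loop: for x in nums:
After iteration 1: x = 12, out = [12], cur_max = 12
After iteration 2: x = 17, out = [12, 17], cur_max = 17
After iteration 3: x = 5, out = [12, 17, 17], cur_max = 17
After iteration 4: x = 8, out = [12, 17, 17, 17], cur_max = 17
After iteration 5: x = 19, out = [12, 17, 17, 17, 19], cur_max = 19
After iteration 6: x = 10, out = [12, 17, 17, 17, 19, 19], cur_max = 19
Loop ends.
out[-1] = 19

Final answer: 19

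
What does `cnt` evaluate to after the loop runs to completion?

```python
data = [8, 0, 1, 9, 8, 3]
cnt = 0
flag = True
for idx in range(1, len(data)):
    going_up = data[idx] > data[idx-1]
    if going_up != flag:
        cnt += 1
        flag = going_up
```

Let's trace through this code step by step.

Initialize: data = [8, 0, 1, 9, 8, 3]
Initialize: cnt = 0
Initialize: flag = True
Entering loop: for idx in range(1, len(data)):
After iteration 1: idx = 1, cnt = 1, flag = False, going_up = False
After iteration 2: idx = 2, cnt = 2, flag = True, going_up = True
After iteration 3: idx = 3, cnt = 2, flag = True, going_up = True
After iteration 4: idx = 4, cnt = 3, flag = False, going_up = False
After iteration 5: idx = 5, cnt = 3, flag = False, going_up = False
Loop ends.

Final answer: 3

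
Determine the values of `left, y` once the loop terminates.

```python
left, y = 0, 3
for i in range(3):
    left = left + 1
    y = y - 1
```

Let's trace through this code step by step.

Initialize: left = 0
Initialize: y = 3
Entering loop: for i in range(3):
After iteration 1: i = 0, left = 1, y = 2
After iteration 2: i = 1, left = 2, y = 1
After iteration 3: i = 2, left = 3, y = 0
Loop ends.

Final answer: 3, 0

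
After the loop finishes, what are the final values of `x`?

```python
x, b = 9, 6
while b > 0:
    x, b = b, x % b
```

Let's trace through this code step by step.

Initialize: x = 9
Initialize: b = 6
Entering loop: while b > 0:
After iteration 1: x = 6, b = 3
After iteration 2: x = 3, b = 0
Loop ends.

Final answer: 3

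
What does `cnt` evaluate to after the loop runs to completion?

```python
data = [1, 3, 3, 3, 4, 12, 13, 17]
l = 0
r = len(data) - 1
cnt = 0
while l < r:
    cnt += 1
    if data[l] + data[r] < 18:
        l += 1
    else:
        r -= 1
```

Let's trace through this code step by step.

Initialize: data = [1, 3, 3, 3, 4, 12, 13, 17]
Initialize: l = 0
Initialize: r = 7
Initialize: cnt = 0
Entering loop: while l < r:
After iteration 1: l = 0, r = 6, cnt = 1
After iteration 2: l = 1, r = 6, cnt = 2
After iteration 3: l = 2, r = 6, cnt = 3
After iteration 4: l = 3, r = 6, cnt = 4
After iteration 5: l = 4, r = 6, cnt = 5
After iteration 6: l = 5, r = 6, cnt = 6
After iteration 7: l = 5, r = 5, cnt = 7
Loop ends.

Final answer: 7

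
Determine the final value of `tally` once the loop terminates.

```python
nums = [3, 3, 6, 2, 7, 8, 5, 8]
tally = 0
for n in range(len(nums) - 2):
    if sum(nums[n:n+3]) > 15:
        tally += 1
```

Let's trace through this code step by step.

Initialize: nums = [3, 3, 6, 2, 7, 8, 5, 8]
Initialize: tally = 0
Entering loop: for n in range(len(nums) - 2):
After iteration 1: n = 0, tally = 0
After iteration 2: n = 1, tally = 0
After iteration 3: n = 2, tally = 0
After iteration 4: n = 3, tally = 1
After iteration 5: n = 4, tally = 2
After iteration 6: n = 5, tally = 3
Loop ends.

Final answer: 3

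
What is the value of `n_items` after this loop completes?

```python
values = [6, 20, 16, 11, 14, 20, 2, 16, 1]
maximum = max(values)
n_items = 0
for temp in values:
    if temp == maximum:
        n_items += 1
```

Let's trace through this code step by step.

Initialize: values = [6, 20, 16, 11, 14, 20, 2, 16, 1]
Initialize: maximum = 20
Initialize: n_items = 0
Entering loop: for temp in values:
After iteration 1: temp = 6, n_items = 0
After iteration 2: temp = 20, n_items = 1
After iteration 3: temp = 16, n_items = 1
After iteration 4: temp = 11, n_items = 1
After iteration 5: temp = 14, n_items = 1
After iteration 6: temp = 20, n_items = 2
After iteration 7: temp = 2, n_items = 2
After iteration 8: temp = 16, n_items = 2
After iteration 9: temp = 1, n_items = 2
Loop ends.

Final answer: 2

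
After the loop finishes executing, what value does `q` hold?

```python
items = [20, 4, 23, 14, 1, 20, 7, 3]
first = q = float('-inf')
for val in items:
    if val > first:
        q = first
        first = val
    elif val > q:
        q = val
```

Let's trace through this code step by step.

Initialize: items = [20, 4, 23, 14, 1, 20, 7, 3]
Initialize: first = -inf
Initialize: q = -inf
Entering loop: for val in items:
After iteration 1: val = 20, first = 20, q = -inf
After iteration 2: val = 4, first = 20, q = 4
After iteration 3: val = 23, first = 23, q = 20
After iteration 4: val = 14, first = 23, q = 20
After iteration 5: val = 1, first = 23, q = 20
After iteration 6: val = 20, first = 23, q = 20
After iteration 7: val = 7, first = 23, q = 20
After iteration 8: val = 3, first = 23, q = 20
Loop ends.

Final answer: 20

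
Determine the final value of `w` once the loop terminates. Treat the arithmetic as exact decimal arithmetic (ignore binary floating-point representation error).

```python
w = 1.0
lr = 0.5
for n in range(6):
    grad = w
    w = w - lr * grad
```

Let's trace through this code step by step.

Initialize: w = 1.0
Initialize: lr = 0.5
Entering loop: for n in range(6):
After iteration 1: n = 0, w = 0.5, grad = 1.0
After iteration 2: n = 1, w = 0.25, grad = 0.5
After iteration 3: n = 2, w = 0.125, grad = 0.25
After iteration 4: n = 3, w = 0.0625, grad = 0.125
After iteration 5: n = 4, w = 0.03125, grad = 0.0625
After iteration 6: n = 5, w = 0.015625, grad = 0.03125
Loop ends.

Final answer: 0.015625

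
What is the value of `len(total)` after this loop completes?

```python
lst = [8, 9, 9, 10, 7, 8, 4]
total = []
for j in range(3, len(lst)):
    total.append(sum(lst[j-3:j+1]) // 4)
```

Let's trace through this code step by step.

Initialize: lst = [8, 9, 9, 10, 7, 8, 4]
Initialize: total = []
Entering loop: for j in range(3, len(lst)):
After iteration 1: j = 3, total = [9]
After iteration 2: j = 4, total = [9, 8]
After iteration 3: j = 5, total = [9, 8, 8]
After iteration 4: j = 6, total = [9, 8, 8, 7]
Loop ends.
len(total) = 4

Final answer: 4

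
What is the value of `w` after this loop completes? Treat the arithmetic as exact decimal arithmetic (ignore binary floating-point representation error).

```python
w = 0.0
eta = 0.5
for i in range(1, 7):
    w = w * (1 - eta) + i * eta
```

Let's trace through this code step by step.

Initialize: w = 0.0
Initialize: eta = 0.5
Entering loop: for i in range(1, 7):
After iteration 1: i = 1, w = 0.5
After iteration 2: i = 2, w = 1.25
After iteration 3: i = 3, w = 2.125
After iteration 4: i = 4, w = 3.0625
After iteration 5: i = 5, w = 4.03125
After iteration 6: i = 6, w = 5.015625
Loop ends.

Final answer: 5.015625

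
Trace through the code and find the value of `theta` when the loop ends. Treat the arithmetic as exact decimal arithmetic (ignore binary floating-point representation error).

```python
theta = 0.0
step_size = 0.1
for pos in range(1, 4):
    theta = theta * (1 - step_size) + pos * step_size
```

Let's trace through this code step by step.

Initialize: theta = 0.0
Initialize: step_size = 0.1
Entering loop: for pos in range(1, 4):
After iteration 1: pos = 1, theta = 0.1
After iteration 2: pos = 2, theta = 0.29
After iteration 3: pos = 3, theta = 0.561
Loop ends.

Final answer: 0.561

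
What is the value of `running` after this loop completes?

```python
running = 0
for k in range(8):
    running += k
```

Let's trace through this code step by step.

Initialize: running = 0
Entering loop: for k in range(8):
After iteration 1: k = 0, running = 0
After iteration 2: k = 1, running = 1
After iteration 3: k = 2, running = 3
After iteration 4: k = 3, running = 6
After iteration 5: k = 4, running = 10
After iteration 6: k = 5, running = 15
After iteration 7: k = 6, running = 21
After iteration 8: k = 7, running = 28
Loop ends.

Final answer: 28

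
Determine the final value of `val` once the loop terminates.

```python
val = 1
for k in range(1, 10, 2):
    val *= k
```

Let's trace through this code step by step.

Initialize: val = 1
Entering loop: for k in range(1, 10, 2):
After iteration 1: k = 1, val = 1
After iteration 2: k = 3, val = 3
After iteration 3: k = 5, val = 15
After iteration 4: k = 7, val = 105
After iteration 5: k = 9, val = 945
Loop ends.

Final answer: 945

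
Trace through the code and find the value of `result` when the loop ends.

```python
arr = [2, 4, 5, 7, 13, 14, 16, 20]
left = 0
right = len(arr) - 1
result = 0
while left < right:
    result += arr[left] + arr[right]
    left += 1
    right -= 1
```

Let's trace through this code step by step.

Initialize: arr = [2, 4, 5, 7, 13, 14, 16, 20]
Initialize: left = 0
Initialize: right = 7
Initialize: result = 0
Entering loop: while left < right:
After iteration 1: left = 1, right = 6, result = 22
After iteration 2: left = 2, right = 5, result = 42
After iteration 3: left = 3, right = 4, result = 61
After iteration 4: left = 4, right = 3, result = 81
Loop ends.

Final answer: 81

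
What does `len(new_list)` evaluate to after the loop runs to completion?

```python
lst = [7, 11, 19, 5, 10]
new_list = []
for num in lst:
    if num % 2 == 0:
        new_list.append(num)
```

Let's trace through this code step by step.

Initialize: lst = [7, 11, 19, 5, 10]
Initialize: new_list = []
Entering loop: for num in lst:
After iteration 1: num = 7, new_list = []
After iteration 2: num = 11, new_list = []
After iteration 3: num = 19, new_list = []
After iteration 4: num = 5, new_list = []
After iteration 5: num = 10, new_list = [10]
Loop ends.
len(new_list) = 1

Final answer: 1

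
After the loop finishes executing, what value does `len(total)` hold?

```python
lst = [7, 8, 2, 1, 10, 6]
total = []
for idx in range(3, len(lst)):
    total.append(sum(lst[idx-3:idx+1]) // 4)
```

Let's trace through this code step by step.

Initialize: lst = [7, 8, 2, 1, 10, 6]
Initialize: total = []
Entering loop: for idx in range(3, len(lst)):
After iteration 1: idx = 3, total = [4]
After iteration 2: idx = 4, total = [4, 5]
After iteration 3: idx = 5, total = [4, 5, 4]
Loop ends.
len(total) = 3

Final answer: 3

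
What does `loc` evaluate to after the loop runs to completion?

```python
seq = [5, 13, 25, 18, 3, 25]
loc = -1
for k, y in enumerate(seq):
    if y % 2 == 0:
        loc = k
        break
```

Let's trace through this code step by step.

Initialize: seq = [5, 13, 25, 18, 3, 25]
Initialize: loc = -1
Entering loop: for k, y in enumerate(seq):
After iteration 1: k = 0, y = 5, loc = -1
After iteration 2: k = 1, y = 13, loc = -1
After iteration 3: k = 2, y = 25, loc = -1
After iteration 4: k = 3, y = 18, loc = 3
Loop ends.

Final answer: 3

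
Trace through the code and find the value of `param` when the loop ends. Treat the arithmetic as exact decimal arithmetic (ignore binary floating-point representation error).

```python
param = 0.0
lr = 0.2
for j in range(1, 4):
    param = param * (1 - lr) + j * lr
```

Let's trace through this code step by step.

Initialize: param = 0.0
Initialize: lr = 0.2
Entering loop: for j in range(1, 4):
After iteration 1: j = 1, param = 0.2
After iteration 2: j = 2, param = 0.56
After iteration 3: j = 3, param = 1.048
Loop ends.

Final answer: 1.048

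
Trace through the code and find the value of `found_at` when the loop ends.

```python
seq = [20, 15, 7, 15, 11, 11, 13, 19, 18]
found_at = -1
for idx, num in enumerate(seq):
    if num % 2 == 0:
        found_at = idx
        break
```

Let's trace through this code step by step.

Initialize: seq = [20, 15, 7, 15, 11, 11, 13, 19, 18]
Initialize: found_at = -1
Entering loop: for idx, num in enumerate(seq):
After iteration 1: idx = 0, num = 20, found_at = 0
Loop ends.

Final answer: 0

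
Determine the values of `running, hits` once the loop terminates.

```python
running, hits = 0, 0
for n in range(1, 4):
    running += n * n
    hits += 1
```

Let's trace through this code step by step.

Initialize: running = 0
Initialize: hits = 0
Entering loop: for n in range(1, 4):
After iteration 1: n = 1, running = 1, hits = 1
After iteration 2: n = 2, running = 5, hits = 2
After iteration 3: n = 3, running = 14, hits = 3
Loop ends.

Final answer: 14, 3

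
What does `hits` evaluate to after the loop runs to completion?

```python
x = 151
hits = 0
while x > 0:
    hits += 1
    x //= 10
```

Let's trace through this code step by step.

Initialize: x = 151
Initialize: hits = 0
Entering loop: while x > 0:
After iteration 1: x = 15, hits = 1
After iteration 2: x = 1, hits = 2
After iteration 3: x = 0, hits = 3
Loop ends.

Final answer: 3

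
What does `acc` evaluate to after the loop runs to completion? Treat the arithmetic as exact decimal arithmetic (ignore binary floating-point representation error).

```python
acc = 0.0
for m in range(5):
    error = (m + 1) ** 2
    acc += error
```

Let's trace through this code step by step.

Initialize: acc = 0.0
Entering loop: for m in range(5):
After iteration 1: m = 0, acc = 1.0, error = 1
After iteration 2: m = 1, acc = 5.0, error = 4
After iteration 3: m = 2, acc = 14.0, error = 9
After iteration 4: m = 3, acc = 30.0, error = 16
After iteration 5: m = 4, acc = 55.0, error = 25
Loop ends.

Final answer: 55.0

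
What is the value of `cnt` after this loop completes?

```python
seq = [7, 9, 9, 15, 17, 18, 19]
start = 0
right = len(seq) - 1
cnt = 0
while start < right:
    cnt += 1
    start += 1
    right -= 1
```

Let's trace through this code step by step.

Initialize: seq = [7, 9, 9, 15, 17, 18, 19]
Initialize: start = 0
Initialize: right = 6
Initialize: cnt = 0
Entering loop: while start < right:
After iteration 1: start = 1, right = 5, cnt = 1
After iteration 2: start = 2, right = 4, cnt = 2
After iteration 3: start = 3, right = 3, cnt = 3
Loop ends.

Final answer: 3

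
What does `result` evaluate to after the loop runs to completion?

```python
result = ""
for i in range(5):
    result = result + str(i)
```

Let's trace through this code step by step.

Initialize: result = ''
Entering loop: for i in range(5):
After iteration 1: i = 0, result = '0'
After iteration 2: i = 1, result = '01'
After iteration 3: i = 2, result = '012'
After iteration 4: i = 3, result = '0123'
After iteration 5: i = 4, result = '01234'
Loop ends.

Final answer: '01234'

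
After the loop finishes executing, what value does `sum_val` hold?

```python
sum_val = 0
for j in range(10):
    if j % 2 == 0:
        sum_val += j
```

Let's trace through this code step by step.

Initialize: sum_val = 0
Entering loop: for j in range(10):
After iteration 1: j = 0, sum_val = 0
After iteration 2: j = 1, sum_val = 0
After iteration 3: j = 2, sum_val = 2
After iteration 4: j = 3, sum_val = 2
After iteration 5: j = 4, sum_val = 6
After iteration 6: j = 5, sum_val = 6
After iteration 7: j = 6, sum_val = 12
After iteration 8: j = 7, sum_val = 12
After iteration 9: j = 8, sum_val = 20
After iteration 10: j = 9, sum_val = 20
Loop ends.

Final answer: 20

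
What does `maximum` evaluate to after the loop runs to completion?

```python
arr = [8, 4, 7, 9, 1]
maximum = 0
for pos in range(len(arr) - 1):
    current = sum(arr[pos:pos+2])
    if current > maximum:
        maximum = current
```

Let's trace through this code step by step.

Initialize: arr = [8, 4, 7, 9, 1]
Initialize: maximum = 0
Entering loop: for pos in range(len(arr) - 1):
After iteration 1: pos = 0, maximum = 12, current = 12
After iteration 2: pos = 1, maximum = 12, current = 11
After iteration 3: pos = 2, maximum = 16, current = 16
After iteration 4: pos = 3, maximum = 16, current = 10
Loop ends.

Final answer: 16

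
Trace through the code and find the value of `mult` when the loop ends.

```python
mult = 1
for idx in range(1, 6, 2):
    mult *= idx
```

Let's trace through this code step by step.

Initialize: mult = 1
Entering loop: for idx in range(1, 6, 2):
After iteration 1: idx = 1, mult = 1
After iteration 2: idx = 3, mult = 3
After iteration 3: idx = 5, mult = 15
Loop ends.

Final answer: 15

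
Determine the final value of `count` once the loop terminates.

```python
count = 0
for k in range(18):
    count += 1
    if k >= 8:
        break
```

Let's trace through this code step by step.

Initialize: count = 0
Entering loop: for k in range(18):
After iteration 1: k = 0, count = 1
After iteration 2: k = 1, count = 2
After iteration 3: k = 2, count = 3
After iteration 4: k = 3, count = 4
After iteration 5: k = 4, count = 5
After iteration 6: k = 5, count = 6
After iteration 7: k = 6, count = 7
After iteration 8: k = 7, count = 8
After iteration 9: k = 8, count = 9
Loop ends.

Final answer: 9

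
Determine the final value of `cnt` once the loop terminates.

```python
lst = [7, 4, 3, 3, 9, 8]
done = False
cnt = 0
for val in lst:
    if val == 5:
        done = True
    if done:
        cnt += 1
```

Let's trace through this code step by step.

Initialize: lst = [7, 4, 3, 3, 9, 8]
Initialize: done = False
Initialize: cnt = 0
Entering loop: for val in lst:
After iteration 1: val = 7, cnt = 0
After iteration 2: val = 4, cnt = 0
After iteration 3: val = 3, cnt = 0
After iteration 4: val = 3, cnt = 0
After iteration 5: val = 9, cnt = 0
After iteration 6: val = 8, cnt = 0
Loop ends.

Final answer: 0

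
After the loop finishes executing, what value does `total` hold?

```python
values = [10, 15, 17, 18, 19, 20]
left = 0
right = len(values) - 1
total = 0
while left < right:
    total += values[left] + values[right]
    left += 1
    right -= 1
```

Let's trace through this code step by step.

Initialize: values = [10, 15, 17, 18, 19, 20]
Initialize: left = 0
Initialize: right = 5
Initialize: total = 0
Entering loop: while left < right:
After iteration 1: left = 1, right = 4, total = 30
After iteration 2: left = 2, right = 3, total = 64
After iteration 3: left = 3, right = 2, total = 99
Loop ends.

Final answer: 99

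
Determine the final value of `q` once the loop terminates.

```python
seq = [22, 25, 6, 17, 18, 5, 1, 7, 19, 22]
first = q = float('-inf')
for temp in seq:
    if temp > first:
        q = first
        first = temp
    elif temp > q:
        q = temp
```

Let's trace through this code step by step.

Initialize: seq = [22, 25, 6, 17, 18, 5, 1, 7, 19, 22]
Initialize: first = -inf
Initialize: q = -inf
Entering loop: for temp in seq:
After iteration 1: temp = 22, first = 22, q = -inf
After iteration 2: temp = 25, first = 25, q = 22
After iteration 3: temp = 6, first = 25, q = 22
After iteration 4: temp = 17, first = 25, q = 22
After iteration 5: temp = 18, first = 25, q = 22
After iteration 6: temp = 5, first = 25, q = 22
After iteration 7: temp = 1, first = 25, q = 22
After iteration 8: temp = 7, first = 25, q = 22
After iteration 9: temp = 19, first = 25, q = 22
After iteration 10: temp = 22, first = 25, q = 22
Loop ends.

Final answer: 22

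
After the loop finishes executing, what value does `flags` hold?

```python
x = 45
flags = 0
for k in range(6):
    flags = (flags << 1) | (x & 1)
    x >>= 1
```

Let's trace through this code step by step.

Initialize: x = 45
Initialize: flags = 0
Entering loop: for k in range(6):
After iteration 1: k = 0, x = 22, flags = 1
After iteration 2: k = 1, x = 11, flags = 2
After iteration 3: k = 2, x = 5, flags = 5
After iteration 4: k = 3, x = 2, flags = 11
After iteration 5: k = 4, x = 1, flags = 22
After iteration 6: k = 5, x = 0, flags = 45
Loop ends.

Final answer: 45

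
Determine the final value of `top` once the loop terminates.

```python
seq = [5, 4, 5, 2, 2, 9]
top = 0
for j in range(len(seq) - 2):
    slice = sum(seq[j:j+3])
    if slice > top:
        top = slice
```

Let's trace through this code step by step.

Initialize: seq = [5, 4, 5, 2, 2, 9]
Initialize: top = 0
Entering loop: for j in range(len(seq) - 2):
After iteration 1: j = 0, top = 14, slice = 14
After iteration 2: j = 1, top = 14, slice = 11
After iteration 3: j = 2, top = 14, slice = 9
After iteration 4: j = 3, top = 14, slice = 13
Loop ends.

Final answer: 14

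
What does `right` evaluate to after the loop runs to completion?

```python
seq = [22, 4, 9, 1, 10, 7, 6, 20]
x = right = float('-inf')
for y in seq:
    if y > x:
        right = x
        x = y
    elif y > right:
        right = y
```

Let's trace through this code step by step.

Initialize: seq = [22, 4, 9, 1, 10, 7, 6, 20]
Initialize: x = -inf
Initialize: right = -inf
Entering loop: for y in seq:
After iteration 1: y = 22, x = 22, right = -inf
After iteration 2: y = 4, x = 22, right = 4
After iteration 3: y = 9, x = 22, right = 9
After iteration 4: y = 1, x = 22, right = 9
After iteration 5: y = 10, x = 22, right = 10
After iteration 6: y = 7, x = 22, right = 10
After iteration 7: y = 6, x = 22, right = 10
After iteration 8: y = 20, x = 22, right = 20
Loop ends.

Final answer: 20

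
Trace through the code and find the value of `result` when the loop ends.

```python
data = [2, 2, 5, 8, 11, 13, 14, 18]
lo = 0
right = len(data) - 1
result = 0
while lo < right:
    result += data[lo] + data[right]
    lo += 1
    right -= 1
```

Let's trace through this code step by step.

Initialize: data = [2, 2, 5, 8, 11, 13, 14, 18]
Initialize: lo = 0
Initialize: right = 7
Initialize: result = 0
Entering loop: while lo < right:
After iteration 1: lo = 1, right = 6, result = 20
After iteration 2: lo = 2, right = 5, result = 36
After iteration 3: lo = 3, right = 4, result = 54
After iteration 4: lo = 4, right = 3, result = 73
Loop ends.

Final answer: 73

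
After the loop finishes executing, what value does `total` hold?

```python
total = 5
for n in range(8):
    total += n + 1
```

Let's trace through this code step by step.

Initialize: total = 5
Entering loop: for n in range(8):
After iteration 1: n = 0, total = 6
After iteration 2: n = 1, total = 8
After iteration 3: n = 2, total = 11
After iteration 4: n = 3, total = 15
After iteration 5: n = 4, total = 20
After iteration 6: n = 5, total = 26
After iteration 7: n = 6, total = 33
After iteration 8: n = 7, total = 41
Loop ends.

Final answer: 41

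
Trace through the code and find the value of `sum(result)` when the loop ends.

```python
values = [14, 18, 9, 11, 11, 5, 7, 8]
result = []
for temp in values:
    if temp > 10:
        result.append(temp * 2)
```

Let's trace through this code step by step.

Initialize: values = [14, 18, 9, 11, 11, 5, 7, 8]
Initialize: result = []
Entering loop: for temp in values:
After iteration 1: temp = 14, result = [28]
After iteration 2: temp = 18, result = [28, 36]
After iteration 3: temp = 9, result = [28, 36]
After iteration 4: temp = 11, result = [28, 36, 22]
After iteration 5: temp = 11, result = [28, 36, 22, 22]
After iteration 6: temp = 5, result = [28, 36, 22, 22]
After iteration 7: temp = 7, result = [28, 36, 22, 22]
After iteration 8: temp = 8, result = [28, 36, 22, 22]
Loop ends.
sum(result) = 108

Final answer: 108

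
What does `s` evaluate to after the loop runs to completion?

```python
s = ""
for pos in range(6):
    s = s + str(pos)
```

Let's trace through this code step by step.

Initialize: s = ''
Entering loop: for pos in range(6):
After iteration 1: pos = 0, s = '0'
After iteration 2: pos = 1, s = '01'
After iteration 3: pos = 2, s = '012'
After iteration 4: pos = 3, s = '0123'
After iteration 5: pos = 4, s = '01234'
After iteration 6: pos = 5, s = '012345'
Loop ends.

Final answer: '012345'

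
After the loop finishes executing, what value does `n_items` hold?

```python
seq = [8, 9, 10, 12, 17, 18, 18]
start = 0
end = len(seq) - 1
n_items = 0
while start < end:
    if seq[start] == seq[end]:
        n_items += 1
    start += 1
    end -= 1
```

Let's trace through this code step by step.

Initialize: seq = [8, 9, 10, 12, 17, 18, 18]
Initialize: start = 0
Initialize: end = 6
Initialize: n_items = 0
Entering loop: while start < end:
After iteration 1: start = 1, end = 5, n_items = 0
After iteration 2: start = 2, end = 4, n_items = 0
After iteration 3: start = 3, end = 3, n_items = 0
Loop ends.

Final answer: 0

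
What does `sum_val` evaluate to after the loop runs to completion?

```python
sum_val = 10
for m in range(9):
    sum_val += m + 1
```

Let's trace through this code step by step.

Initialize: sum_val = 10
Entering loop: for m in range(9):
After iteration 1: m = 0, sum_val = 11
After iteration 2: m = 1, sum_val = 13
After iteration 3: m = 2, sum_val = 16
After iteration 4: m = 3, sum_val = 20
After iteration 5: m = 4, sum_val = 25
After iteration 6: m = 5, sum_val = 31
After iteration 7: m = 6, sum_val = 38
After iteration 8: m = 7, sum_val = 46
After iteration 9: m = 8, sum_val = 55
Loop ends.

Final answer: 55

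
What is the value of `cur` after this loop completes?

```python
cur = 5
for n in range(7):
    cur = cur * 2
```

Let's trace through this code step by step.

Initialize: cur = 5
Entering loop: for n in range(7):
After iteration 1: n = 0, cur = 10
After iteration 2: n = 1, cur = 20
After iteration 3: n = 2, cur = 40
After iteration 4: n = 3, cur = 80
After iteration 5: n = 4, cur = 160
After iteration 6: n = 5, cur = 320
After iteration 7: n = 6, cur = 640
Loop ends.

Final answer: 640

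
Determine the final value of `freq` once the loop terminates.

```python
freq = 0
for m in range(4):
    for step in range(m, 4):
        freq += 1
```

Let's trace through this code step by step.

Initialize: freq = 0
Entering loop: for m in range(4):
After iteration 1: m = 0, freq = 4
After iteration 2: m = 1, freq = 7
After iteration 3: m = 2, freq = 9
After iteration 4: m = 3, freq = 10
Loop ends.

Final answer: 10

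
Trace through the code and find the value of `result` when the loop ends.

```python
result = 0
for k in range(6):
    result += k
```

Let's trace through this code step by step.

Initialize: result = 0
Entering loop: for k in range(6):
After iteration 1: k = 0, result = 0
After iteration 2: k = 1, result = 1
After iteration 3: k = 2, result = 3
After iteration 4: k = 3, result = 6
After iteration 5: k = 4, result = 10
After iteration 6: k = 5, result = 15
Loop ends.

Final answer: 15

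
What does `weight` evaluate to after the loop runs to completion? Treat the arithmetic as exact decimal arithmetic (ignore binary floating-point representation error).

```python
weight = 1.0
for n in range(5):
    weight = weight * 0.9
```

Let's trace through this code step by step.

Initialize: weight = 1.0
Entering loop: for n in range(5):
After iteration 1: n = 0, weight = 0.9
After iteration 2: n = 1, weight = 0.81
After iteration 3: n = 2, weight = 0.729
After iteration 4: n = 3, weight = 0.6561
After iteration 5: n = 4, weight = 0.59049
Loop ends.

Final answer: 0.59049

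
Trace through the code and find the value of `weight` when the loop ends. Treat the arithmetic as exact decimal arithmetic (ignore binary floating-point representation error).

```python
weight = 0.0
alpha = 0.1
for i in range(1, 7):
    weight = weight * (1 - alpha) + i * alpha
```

Let's trace through this code step by step.

Initialize: weight = 0.0
Initialize: alpha = 0.1
Entering loop: for i in range(1, 7):
After iteration 1: i = 1, weight = 0.1
After iteration 2: i = 2, weight = 0.29
After iteration 3: i = 3, weight = 0.561
After iteration 4: i = 4, weight = 0.9049
After iteration 5: i = 5, weight = 1.31441
After iteration 6: i = 6, weight = 1.782969
Loop ends.

Final answer: 1.782969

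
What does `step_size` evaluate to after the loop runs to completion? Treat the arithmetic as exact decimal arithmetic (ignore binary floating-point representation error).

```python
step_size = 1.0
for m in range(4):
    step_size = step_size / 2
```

Let's trace through this code step by step.

Initialize: step_size = 1.0
Entering loop: for m in range(4):
After iteration 1: m = 0, step_size = 0.5
After iteration 2: m = 1, step_size = 0.25
After iteration 3: m = 2, step_size = 0.125
After iteration 4: m = 3, step_size = 0.0625
Loop ends.

Final answer: 0.0625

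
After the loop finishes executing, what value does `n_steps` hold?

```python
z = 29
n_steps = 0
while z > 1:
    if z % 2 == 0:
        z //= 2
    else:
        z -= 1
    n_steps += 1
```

Let's trace through this code step by step.

Initialize: z = 29
Initialize: n_steps = 0
Entering loop: while z > 1:
After iteration 1: z = 28, n_steps = 1
After iteration 2: z = 14, n_steps = 2
After iteration 3: z = 7, n_steps = 3
After iteration 4: z = 6, n_steps = 4
After iteration 5: z = 3, n_steps = 5
After iteration 6: z = 2, n_steps = 6
After iteration 7: z = 1, n_steps = 7
Loop ends.

Final answer: 7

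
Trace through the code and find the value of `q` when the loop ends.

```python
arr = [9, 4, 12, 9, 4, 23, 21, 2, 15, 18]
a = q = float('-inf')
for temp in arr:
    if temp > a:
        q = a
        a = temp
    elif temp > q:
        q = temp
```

Let's trace through this code step by step.

Initialize: arr = [9, 4, 12, 9, 4, 23, 21, 2, 15, 18]
Initialize: a = -inf
Initialize: q = -inf
Entering loop: for temp in arr:
After iteration 1: temp = 9, a = 9, q = -inf
After iteration 2: temp = 4, a = 9, q = 4
After iteration 3: temp = 12, a = 12, q = 9
After iteration 4: temp = 9, a = 12, q = 9
After iteration 5: temp = 4, a = 12, q = 9
After iteration 6: temp = 23, a = 23, q = 12
After iteration 7: temp = 21, a = 23, q = 21
After iteration 8: temp = 2, a = 23, q = 21
After iteration 9: temp = 15, a = 23, q = 21
After iteration 10: temp = 18, a = 23, q = 21
Loop ends.

Final answer: 21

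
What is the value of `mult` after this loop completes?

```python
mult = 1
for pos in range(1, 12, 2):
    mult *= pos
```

Let's trace through this code step by step.

Initialize: mult = 1
Entering loop: for pos in range(1, 12, 2):
After iteration 1: pos = 1, mult = 1
After iteration 2: pos = 3, mult = 3
After iteration 3: pos = 5, mult = 15
After iteration 4: pos = 7, mult = 105
After iteration 5: pos = 9, mult = 945
After iteration 6: pos = 11, mult = 10395
Loop ends.

Final answer: 10395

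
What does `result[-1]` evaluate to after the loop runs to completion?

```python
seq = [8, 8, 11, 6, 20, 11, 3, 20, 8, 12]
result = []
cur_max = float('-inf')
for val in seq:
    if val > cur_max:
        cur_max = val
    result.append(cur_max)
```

Let's trace through this code step by step.

Initialize: seq = [8, 8, 11, 6, 20, 11, 3, 20, 8, 12]
Initialize: result = []
Initialize: cur_max = -inf
Entering loop: for val in seq:
After iteration 1: val = 8, result = [8], cur_max = 8
After iteration 2: val = 8, result = [8, 8], cur_max = 8
After iteration 3: val = 11, result = [8, 8, 11], cur_max = 11
After iteration 4: val = 6, result = [8, 8, 11, 11], cur_max = 11
After iteration 5: val = 20, result = [8, 8, 11, 11, 20], cur_max = 20
After iteration 6: val = 11, result = [8, 8, 11, 11, 20, 20], cur_max = 20
After iteration 7: val = 3, result = [8, 8, 11, 11, 20, 20, 20], cur_max = 20
After iteration 8: val = 20, result = [8, 8, 11, 11, 20, 20, 20, 20], cur_max = 20
After iteration 9: val = 8, result = [8, 8, 11, 11, 20, 20, 20, 20, 20], cur_max = 20
After iteration 10: val = 12, result = [8, 8, 11, 11, 20, 20, 20, 20, 20, 20], cur_max = 20
Loop ends.
result[-1] = 20

Final answer: 20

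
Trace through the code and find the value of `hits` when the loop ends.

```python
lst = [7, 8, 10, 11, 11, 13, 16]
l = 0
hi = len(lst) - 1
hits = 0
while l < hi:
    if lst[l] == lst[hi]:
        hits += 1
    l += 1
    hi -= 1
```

Let's trace through this code step by step.

Initialize: lst = [7, 8, 10, 11, 11, 13, 16]
Initialize: l = 0
Initialize: hi = 6
Initialize: hits = 0
Entering loop: while l < hi:
After iteration 1: l = 1, hi = 5, hits = 0
After iteration 2: l = 2, hi = 4, hits = 0
After iteration 3: l = 3, hi = 3, hits = 0
Loop ends.

Final answer: 0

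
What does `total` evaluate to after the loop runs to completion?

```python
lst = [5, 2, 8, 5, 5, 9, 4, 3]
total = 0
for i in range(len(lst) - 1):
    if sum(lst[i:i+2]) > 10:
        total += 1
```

Let's trace through this code step by step.

Initialize: lst = [5, 2, 8, 5, 5, 9, 4, 3]
Initialize: total = 0
Entering loop: for i in range(len(lst) - 1):
After iteration 1: i = 0, total = 0
After iteration 2: i = 1, total = 0
After iteration 3: i = 2, total = 1
After iteration 4: i = 3, total = 1
After iteration 5: i = 4, total = 2
After iteration 6: i = 5, total = 3
After iteration 7: i = 6, total = 3
Loop ends.

Final answer: 3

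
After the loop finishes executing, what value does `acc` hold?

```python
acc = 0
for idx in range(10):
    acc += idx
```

Let's trace through this code step by step.

Initialize: acc = 0
Entering loop: for idx in range(10):
After iteration 1: idx = 0, acc = 0
After iteration 2: idx = 1, acc = 1
After iteration 3: idx = 2, acc = 3
After iteration 4: idx = 3, acc = 6
After iteration 5: idx = 4, acc = 10
After iteration 6: idx = 5, acc = 15
After iteration 7: idx = 6, acc = 21
After iteration 8: idx = 7, acc = 28
After iteration 9: idx = 8, acc = 36
After iteration 10: idx = 9, acc = 45
Loop ends.

Final answer: 45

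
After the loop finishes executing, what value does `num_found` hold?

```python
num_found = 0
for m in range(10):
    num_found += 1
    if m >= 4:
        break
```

Let's trace through this code step by step.

Initialize: num_found = 0
Entering loop: for m in range(10):
After iteration 1: m = 0, num_found = 1
After iteration 2: m = 1, num_found = 2
After iteration 3: m = 2, num_found = 3
After iteration 4: m = 3, num_found = 4
After iteration 5: m = 4, num_found = 5
Loop ends.

Final answer: 5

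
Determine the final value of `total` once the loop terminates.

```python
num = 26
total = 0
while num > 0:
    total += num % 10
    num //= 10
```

Let's trace through this code step by step.

Initialize: num = 26
Initialize: total = 0
Entering loop: while num > 0:
After iteration 1: num = 2, total = 6
After iteration 2: num = 0, total = 8
Loop ends.

Final answer: 8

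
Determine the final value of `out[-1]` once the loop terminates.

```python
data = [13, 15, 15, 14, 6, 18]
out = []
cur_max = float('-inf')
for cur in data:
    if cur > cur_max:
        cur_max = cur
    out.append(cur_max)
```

Let's trace through this code step by step.

Initialize: data = [13, 15, 15, 14, 6, 18]
Initialize: out = []
Initialize: cur_max = -inf
Entering loop: for cur in data:
After iteration 1: cur = 13, out = [13], cur_max = 13
After iteration 2: cur = 15, out = [13, 15], cur_max = 15
After iteration 3: cur = 15, out = [13, 15, 15], cur_max = 15
After iteration 4: cur = 14, out = [13, 15, 15, 15], cur_max = 15
After iteration 5: cur = 6, out = [13, 15, 15, 15, 15], cur_max = 15
After iteration 6: cur = 18, out = [13, 15, 15, 15, 15, 18], cur_max = 18
Loop ends.
out[-1] = 18

Final answer: 18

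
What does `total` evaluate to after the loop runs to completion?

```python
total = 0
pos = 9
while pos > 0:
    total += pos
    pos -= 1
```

Let's trace through this code step by step.

Initialize: total = 0
Initialize: pos = 9
Entering loop: while pos > 0:
After iteration 1: total = 9, pos = 8
After iteration 2: total = 17, pos = 7
After iteration 3: total = 24, pos = 6
After iteration 4: total = 30, pos = 5
After iteration 5: total = 35, pos = 4
After iteration 6: total = 39, pos = 3
After iteration 7: total = 42, pos = 2
After iteration 8: total = 44, pos = 1
After iteration 9: total = 45, pos = 0
Loop ends.

Final answer: 45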